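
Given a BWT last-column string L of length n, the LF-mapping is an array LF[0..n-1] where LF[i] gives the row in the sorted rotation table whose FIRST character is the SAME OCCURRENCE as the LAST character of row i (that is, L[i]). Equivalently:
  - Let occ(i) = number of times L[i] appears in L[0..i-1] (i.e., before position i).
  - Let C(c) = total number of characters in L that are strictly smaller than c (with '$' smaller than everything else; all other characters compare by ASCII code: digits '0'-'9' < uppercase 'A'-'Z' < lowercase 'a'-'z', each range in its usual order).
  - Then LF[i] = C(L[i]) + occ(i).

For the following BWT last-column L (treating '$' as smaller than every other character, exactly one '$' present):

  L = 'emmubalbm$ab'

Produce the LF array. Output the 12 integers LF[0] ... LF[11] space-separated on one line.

Char counts: '$':1, 'a':2, 'b':3, 'e':1, 'l':1, 'm':3, 'u':1
C (first-col start): C('$')=0, C('a')=1, C('b')=3, C('e')=6, C('l')=7, C('m')=8, C('u')=11
L[0]='e': occ=0, LF[0]=C('e')+0=6+0=6
L[1]='m': occ=0, LF[1]=C('m')+0=8+0=8
L[2]='m': occ=1, LF[2]=C('m')+1=8+1=9
L[3]='u': occ=0, LF[3]=C('u')+0=11+0=11
L[4]='b': occ=0, LF[4]=C('b')+0=3+0=3
L[5]='a': occ=0, LF[5]=C('a')+0=1+0=1
L[6]='l': occ=0, LF[6]=C('l')+0=7+0=7
L[7]='b': occ=1, LF[7]=C('b')+1=3+1=4
L[8]='m': occ=2, LF[8]=C('m')+2=8+2=10
L[9]='$': occ=0, LF[9]=C('$')+0=0+0=0
L[10]='a': occ=1, LF[10]=C('a')+1=1+1=2
L[11]='b': occ=2, LF[11]=C('b')+2=3+2=5

Answer: 6 8 9 11 3 1 7 4 10 0 2 5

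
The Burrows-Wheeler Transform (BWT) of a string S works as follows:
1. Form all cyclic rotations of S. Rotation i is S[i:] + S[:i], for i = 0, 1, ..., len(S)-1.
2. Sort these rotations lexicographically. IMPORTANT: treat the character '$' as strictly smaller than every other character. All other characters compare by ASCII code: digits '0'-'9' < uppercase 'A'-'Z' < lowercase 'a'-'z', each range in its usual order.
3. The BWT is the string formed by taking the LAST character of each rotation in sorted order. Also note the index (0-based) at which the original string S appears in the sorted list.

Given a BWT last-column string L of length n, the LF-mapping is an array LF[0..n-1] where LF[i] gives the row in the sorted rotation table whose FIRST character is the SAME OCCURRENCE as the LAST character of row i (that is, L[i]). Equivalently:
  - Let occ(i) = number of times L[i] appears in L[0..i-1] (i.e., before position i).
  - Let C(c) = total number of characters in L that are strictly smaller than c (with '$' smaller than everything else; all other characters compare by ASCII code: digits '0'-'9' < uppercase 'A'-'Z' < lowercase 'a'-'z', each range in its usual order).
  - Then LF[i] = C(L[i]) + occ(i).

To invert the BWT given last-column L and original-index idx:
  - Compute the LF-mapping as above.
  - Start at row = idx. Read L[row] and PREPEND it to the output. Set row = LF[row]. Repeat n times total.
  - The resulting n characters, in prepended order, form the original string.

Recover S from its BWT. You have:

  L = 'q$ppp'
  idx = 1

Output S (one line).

Answer: pppq$

Derivation:
LF mapping: 4 0 1 2 3
Walk LF starting at row 1, prepending L[row]:
  step 1: row=1, L[1]='$', prepend. Next row=LF[1]=0
  step 2: row=0, L[0]='q', prepend. Next row=LF[0]=4
  step 3: row=4, L[4]='p', prepend. Next row=LF[4]=3
  step 4: row=3, L[3]='p', prepend. Next row=LF[3]=2
  step 5: row=2, L[2]='p', prepend. Next row=LF[2]=1
Reversed output: pppq$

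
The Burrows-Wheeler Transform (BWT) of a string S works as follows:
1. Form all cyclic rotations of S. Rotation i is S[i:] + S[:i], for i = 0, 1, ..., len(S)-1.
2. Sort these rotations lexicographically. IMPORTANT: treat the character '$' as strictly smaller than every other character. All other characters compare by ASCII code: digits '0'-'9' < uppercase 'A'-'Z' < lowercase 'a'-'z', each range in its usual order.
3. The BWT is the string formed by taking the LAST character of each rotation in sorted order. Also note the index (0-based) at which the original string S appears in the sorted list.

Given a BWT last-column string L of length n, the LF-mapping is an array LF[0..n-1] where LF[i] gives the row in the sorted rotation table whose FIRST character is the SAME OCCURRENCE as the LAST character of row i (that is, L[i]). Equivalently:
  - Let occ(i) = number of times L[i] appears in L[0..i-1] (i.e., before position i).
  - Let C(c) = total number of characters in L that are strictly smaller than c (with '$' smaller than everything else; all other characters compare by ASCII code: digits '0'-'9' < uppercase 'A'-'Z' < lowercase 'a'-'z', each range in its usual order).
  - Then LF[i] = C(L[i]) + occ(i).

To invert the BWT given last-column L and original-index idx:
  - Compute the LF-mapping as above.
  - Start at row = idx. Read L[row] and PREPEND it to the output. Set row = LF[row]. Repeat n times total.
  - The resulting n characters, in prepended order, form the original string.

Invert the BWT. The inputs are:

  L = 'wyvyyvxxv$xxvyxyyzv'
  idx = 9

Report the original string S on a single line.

Answer: xxxyvyvvvzyyyyvxxw$

Derivation:
LF mapping: 6 12 1 13 14 2 7 8 3 0 9 10 4 15 11 16 17 18 5
Walk LF starting at row 9, prepending L[row]:
  step 1: row=9, L[9]='$', prepend. Next row=LF[9]=0
  step 2: row=0, L[0]='w', prepend. Next row=LF[0]=6
  step 3: row=6, L[6]='x', prepend. Next row=LF[6]=7
  step 4: row=7, L[7]='x', prepend. Next row=LF[7]=8
  step 5: row=8, L[8]='v', prepend. Next row=LF[8]=3
  step 6: row=3, L[3]='y', prepend. Next row=LF[3]=13
  step 7: row=13, L[13]='y', prepend. Next row=LF[13]=15
  step 8: row=15, L[15]='y', prepend. Next row=LF[15]=16
  step 9: row=16, L[16]='y', prepend. Next row=LF[16]=17
  step 10: row=17, L[17]='z', prepend. Next row=LF[17]=18
  step 11: row=18, L[18]='v', prepend. Next row=LF[18]=5
  step 12: row=5, L[5]='v', prepend. Next row=LF[5]=2
  step 13: row=2, L[2]='v', prepend. Next row=LF[2]=1
  step 14: row=1, L[1]='y', prepend. Next row=LF[1]=12
  step 15: row=12, L[12]='v', prepend. Next row=LF[12]=4
  step 16: row=4, L[4]='y', prepend. Next row=LF[4]=14
  step 17: row=14, L[14]='x', prepend. Next row=LF[14]=11
  step 18: row=11, L[11]='x', prepend. Next row=LF[11]=10
  step 19: row=10, L[10]='x', prepend. Next row=LF[10]=9
Reversed output: xxxyvyvvvzyyyyvxxw$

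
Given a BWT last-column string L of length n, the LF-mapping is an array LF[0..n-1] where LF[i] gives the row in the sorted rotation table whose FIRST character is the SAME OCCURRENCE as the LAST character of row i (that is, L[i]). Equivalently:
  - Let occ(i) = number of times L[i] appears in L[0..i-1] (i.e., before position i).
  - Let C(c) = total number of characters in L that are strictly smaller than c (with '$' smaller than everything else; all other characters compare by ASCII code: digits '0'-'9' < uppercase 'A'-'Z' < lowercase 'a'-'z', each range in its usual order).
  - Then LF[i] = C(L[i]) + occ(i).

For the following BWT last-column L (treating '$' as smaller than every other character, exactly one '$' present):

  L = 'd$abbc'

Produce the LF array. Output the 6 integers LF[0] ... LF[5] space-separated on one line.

Answer: 5 0 1 2 3 4

Derivation:
Char counts: '$':1, 'a':1, 'b':2, 'c':1, 'd':1
C (first-col start): C('$')=0, C('a')=1, C('b')=2, C('c')=4, C('d')=5
L[0]='d': occ=0, LF[0]=C('d')+0=5+0=5
L[1]='$': occ=0, LF[1]=C('$')+0=0+0=0
L[2]='a': occ=0, LF[2]=C('a')+0=1+0=1
L[3]='b': occ=0, LF[3]=C('b')+0=2+0=2
L[4]='b': occ=1, LF[4]=C('b')+1=2+1=3
L[5]='c': occ=0, LF[5]=C('c')+0=4+0=4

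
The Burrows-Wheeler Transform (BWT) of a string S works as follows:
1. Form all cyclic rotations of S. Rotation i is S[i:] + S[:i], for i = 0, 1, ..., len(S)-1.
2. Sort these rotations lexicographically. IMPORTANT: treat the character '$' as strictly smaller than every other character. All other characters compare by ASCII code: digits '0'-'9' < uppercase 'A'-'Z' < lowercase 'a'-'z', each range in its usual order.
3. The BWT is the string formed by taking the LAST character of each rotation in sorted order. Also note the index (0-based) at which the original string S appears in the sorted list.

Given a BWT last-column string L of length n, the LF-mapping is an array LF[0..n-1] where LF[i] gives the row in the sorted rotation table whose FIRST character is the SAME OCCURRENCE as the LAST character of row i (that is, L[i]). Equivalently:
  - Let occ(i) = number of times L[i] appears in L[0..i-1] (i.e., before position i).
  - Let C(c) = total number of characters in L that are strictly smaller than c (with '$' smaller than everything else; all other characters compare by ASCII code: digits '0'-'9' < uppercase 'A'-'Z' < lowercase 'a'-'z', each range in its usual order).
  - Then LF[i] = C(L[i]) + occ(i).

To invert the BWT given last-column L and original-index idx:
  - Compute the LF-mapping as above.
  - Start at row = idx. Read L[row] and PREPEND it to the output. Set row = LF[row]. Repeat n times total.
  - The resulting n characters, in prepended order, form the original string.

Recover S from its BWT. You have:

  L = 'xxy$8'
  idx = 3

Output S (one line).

Answer: x8yx$

Derivation:
LF mapping: 2 3 4 0 1
Walk LF starting at row 3, prepending L[row]:
  step 1: row=3, L[3]='$', prepend. Next row=LF[3]=0
  step 2: row=0, L[0]='x', prepend. Next row=LF[0]=2
  step 3: row=2, L[2]='y', prepend. Next row=LF[2]=4
  step 4: row=4, L[4]='8', prepend. Next row=LF[4]=1
  step 5: row=1, L[1]='x', prepend. Next row=LF[1]=3
Reversed output: x8yx$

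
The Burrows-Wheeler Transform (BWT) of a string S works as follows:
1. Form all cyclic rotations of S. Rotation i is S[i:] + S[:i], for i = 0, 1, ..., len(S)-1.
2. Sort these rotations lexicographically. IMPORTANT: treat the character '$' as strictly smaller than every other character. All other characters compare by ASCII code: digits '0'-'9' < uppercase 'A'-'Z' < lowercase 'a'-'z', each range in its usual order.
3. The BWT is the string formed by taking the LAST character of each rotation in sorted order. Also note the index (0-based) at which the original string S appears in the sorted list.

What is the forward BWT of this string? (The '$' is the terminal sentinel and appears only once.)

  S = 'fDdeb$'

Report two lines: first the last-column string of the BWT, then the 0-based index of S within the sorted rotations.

All 6 rotations (rotation i = S[i:]+S[:i]):
  rot[0] = fDdeb$
  rot[1] = Ddeb$f
  rot[2] = deb$fD
  rot[3] = eb$fDd
  rot[4] = b$fDde
  rot[5] = $fDdeb
Sorted (with $ < everything):
  sorted[0] = $fDdeb  (last char: 'b')
  sorted[1] = Ddeb$f  (last char: 'f')
  sorted[2] = b$fDde  (last char: 'e')
  sorted[3] = deb$fD  (last char: 'D')
  sorted[4] = eb$fDd  (last char: 'd')
  sorted[5] = fDdeb$  (last char: '$')
Last column: bfeDd$
Original string S is at sorted index 5

Answer: bfeDd$
5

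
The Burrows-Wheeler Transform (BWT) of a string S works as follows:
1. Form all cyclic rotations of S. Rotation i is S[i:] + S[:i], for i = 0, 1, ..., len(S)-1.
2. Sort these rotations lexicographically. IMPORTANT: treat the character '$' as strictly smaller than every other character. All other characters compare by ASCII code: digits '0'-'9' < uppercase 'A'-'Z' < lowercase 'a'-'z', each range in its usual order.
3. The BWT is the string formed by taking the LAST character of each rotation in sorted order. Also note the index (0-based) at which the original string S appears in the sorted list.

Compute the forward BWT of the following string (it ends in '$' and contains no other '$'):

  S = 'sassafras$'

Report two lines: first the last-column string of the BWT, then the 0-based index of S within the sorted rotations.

Answer: ssrsafas$a
8

Derivation:
All 10 rotations (rotation i = S[i:]+S[:i]):
  rot[0] = sassafras$
  rot[1] = assafras$s
  rot[2] = ssafras$sa
  rot[3] = safras$sas
  rot[4] = afras$sass
  rot[5] = fras$sassa
  rot[6] = ras$sassaf
  rot[7] = as$sassafr
  rot[8] = s$sassafra
  rot[9] = $sassafras
Sorted (with $ < everything):
  sorted[0] = $sassafras  (last char: 's')
  sorted[1] = afras$sass  (last char: 's')
  sorted[2] = as$sassafr  (last char: 'r')
  sorted[3] = assafras$s  (last char: 's')
  sorted[4] = fras$sassa  (last char: 'a')
  sorted[5] = ras$sassaf  (last char: 'f')
  sorted[6] = s$sassafra  (last char: 'a')
  sorted[7] = safras$sas  (last char: 's')
  sorted[8] = sassafras$  (last char: '$')
  sorted[9] = ssafras$sa  (last char: 'a')
Last column: ssrsafas$a
Original string S is at sorted index 8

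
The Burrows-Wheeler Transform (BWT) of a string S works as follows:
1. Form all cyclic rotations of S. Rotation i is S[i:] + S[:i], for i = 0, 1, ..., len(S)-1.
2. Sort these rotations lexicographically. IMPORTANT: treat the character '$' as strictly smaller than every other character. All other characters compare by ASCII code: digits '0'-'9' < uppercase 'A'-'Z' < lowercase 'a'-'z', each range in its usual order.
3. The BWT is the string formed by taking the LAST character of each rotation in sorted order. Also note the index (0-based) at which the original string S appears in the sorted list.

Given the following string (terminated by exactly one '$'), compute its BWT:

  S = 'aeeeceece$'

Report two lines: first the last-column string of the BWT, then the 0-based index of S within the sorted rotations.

Answer: e$eeceecea
1

Derivation:
All 10 rotations (rotation i = S[i:]+S[:i]):
  rot[0] = aeeeceece$
  rot[1] = eeeceece$a
  rot[2] = eeceece$ae
  rot[3] = eceece$aee
  rot[4] = ceece$aeee
  rot[5] = eece$aeeec
  rot[6] = ece$aeeece
  rot[7] = ce$aeeecee
  rot[8] = e$aeeeceec
  rot[9] = $aeeeceece
Sorted (with $ < everything):
  sorted[0] = $aeeeceece  (last char: 'e')
  sorted[1] = aeeeceece$  (last char: '$')
  sorted[2] = ce$aeeecee  (last char: 'e')
  sorted[3] = ceece$aeee  (last char: 'e')
  sorted[4] = e$aeeeceec  (last char: 'c')
  sorted[5] = ece$aeeece  (last char: 'e')
  sorted[6] = eceece$aee  (last char: 'e')
  sorted[7] = eece$aeeec  (last char: 'c')
  sorted[8] = eeceece$ae  (last char: 'e')
  sorted[9] = eeeceece$a  (last char: 'a')
Last column: e$eeceecea
Original string S is at sorted index 1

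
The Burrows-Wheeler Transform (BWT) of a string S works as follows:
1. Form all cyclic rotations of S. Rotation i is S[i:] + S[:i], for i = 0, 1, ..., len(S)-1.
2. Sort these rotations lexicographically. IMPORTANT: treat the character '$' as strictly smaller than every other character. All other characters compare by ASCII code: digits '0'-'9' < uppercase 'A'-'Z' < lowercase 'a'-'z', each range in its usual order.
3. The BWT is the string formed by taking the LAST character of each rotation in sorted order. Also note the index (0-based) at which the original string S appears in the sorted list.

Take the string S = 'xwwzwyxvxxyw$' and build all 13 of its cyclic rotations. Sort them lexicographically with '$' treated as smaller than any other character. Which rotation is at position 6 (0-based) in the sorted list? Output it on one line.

All 13 rotations (rotation i = S[i:]+S[:i]):
  rot[0] = xwwzwyxvxxyw$
  rot[1] = wwzwyxvxxyw$x
  rot[2] = wzwyxvxxyw$xw
  rot[3] = zwyxvxxyw$xww
  rot[4] = wyxvxxyw$xwwz
  rot[5] = yxvxxyw$xwwzw
  rot[6] = xvxxyw$xwwzwy
  rot[7] = vxxyw$xwwzwyx
  rot[8] = xxyw$xwwzwyxv
  rot[9] = xyw$xwwzwyxvx
  rot[10] = yw$xwwzwyxvxx
  rot[11] = w$xwwzwyxvxxy
  rot[12] = $xwwzwyxvxxyw
Sorted (with $ < everything):
  sorted[0] = $xwwzwyxvxxyw
  sorted[1] = vxxyw$xwwzwyx
  sorted[2] = w$xwwzwyxvxxy
  sorted[3] = wwzwyxvxxyw$x
  sorted[4] = wyxvxxyw$xwwz
  sorted[5] = wzwyxvxxyw$xw
  sorted[6] = xvxxyw$xwwzwy
  sorted[7] = xwwzwyxvxxyw$
  sorted[8] = xxyw$xwwzwyxv
  sorted[9] = xyw$xwwzwyxvx
  sorted[10] = yw$xwwzwyxvxx
  sorted[11] = yxvxxyw$xwwzw
  sorted[12] = zwyxvxxyw$xww
sorted[6] = xvxxyw$xwwzwy

Answer: xvxxyw$xwwzwy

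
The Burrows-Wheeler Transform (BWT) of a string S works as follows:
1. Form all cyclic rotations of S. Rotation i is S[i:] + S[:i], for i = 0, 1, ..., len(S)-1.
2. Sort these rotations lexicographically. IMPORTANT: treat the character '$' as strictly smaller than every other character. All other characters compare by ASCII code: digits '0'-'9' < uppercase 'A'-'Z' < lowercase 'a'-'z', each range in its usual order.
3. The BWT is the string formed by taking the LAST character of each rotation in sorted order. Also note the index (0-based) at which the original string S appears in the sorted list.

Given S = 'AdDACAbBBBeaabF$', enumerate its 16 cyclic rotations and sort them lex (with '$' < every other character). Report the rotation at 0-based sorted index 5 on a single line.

Answer: BBeaabF$AdDACAbB

Derivation:
All 16 rotations (rotation i = S[i:]+S[:i]):
  rot[0] = AdDACAbBBBeaabF$
  rot[1] = dDACAbBBBeaabF$A
  rot[2] = DACAbBBBeaabF$Ad
  rot[3] = ACAbBBBeaabF$AdD
  rot[4] = CAbBBBeaabF$AdDA
  rot[5] = AbBBBeaabF$AdDAC
  rot[6] = bBBBeaabF$AdDACA
  rot[7] = BBBeaabF$AdDACAb
  rot[8] = BBeaabF$AdDACAbB
  rot[9] = BeaabF$AdDACAbBB
  rot[10] = eaabF$AdDACAbBBB
  rot[11] = aabF$AdDACAbBBBe
  rot[12] = abF$AdDACAbBBBea
  rot[13] = bF$AdDACAbBBBeaa
  rot[14] = F$AdDACAbBBBeaab
  rot[15] = $AdDACAbBBBeaabF
Sorted (with $ < everything):
  sorted[0] = $AdDACAbBBBeaabF
  sorted[1] = ACAbBBBeaabF$AdD
  sorted[2] = AbBBBeaabF$AdDAC
  sorted[3] = AdDACAbBBBeaabF$
  sorted[4] = BBBeaabF$AdDACAb
  sorted[5] = BBeaabF$AdDACAbB
  sorted[6] = BeaabF$AdDACAbBB
  sorted[7] = CAbBBBeaabF$AdDA
  sorted[8] = DACAbBBBeaabF$Ad
  sorted[9] = F$AdDACAbBBBeaab
  sorted[10] = aabF$AdDACAbBBBe
  sorted[11] = abF$AdDACAbBBBea
  sorted[12] = bBBBeaabF$AdDACA
  sorted[13] = bF$AdDACAbBBBeaa
  sorted[14] = dDACAbBBBeaabF$A
  sorted[15] = eaabF$AdDACAbBBB
sorted[5] = BBeaabF$AdDACAbB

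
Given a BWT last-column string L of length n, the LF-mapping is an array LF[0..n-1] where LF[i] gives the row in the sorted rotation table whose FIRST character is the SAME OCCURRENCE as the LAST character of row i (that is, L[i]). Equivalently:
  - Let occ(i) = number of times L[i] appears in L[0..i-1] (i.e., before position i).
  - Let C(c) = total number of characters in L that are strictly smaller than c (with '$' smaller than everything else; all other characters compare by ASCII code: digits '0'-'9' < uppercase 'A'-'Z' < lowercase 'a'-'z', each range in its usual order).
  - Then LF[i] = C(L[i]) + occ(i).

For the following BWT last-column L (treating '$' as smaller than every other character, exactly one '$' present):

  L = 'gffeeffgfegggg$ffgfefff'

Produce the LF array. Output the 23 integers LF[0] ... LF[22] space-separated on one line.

Char counts: '$':1, 'e':4, 'f':11, 'g':7
C (first-col start): C('$')=0, C('e')=1, C('f')=5, C('g')=16
L[0]='g': occ=0, LF[0]=C('g')+0=16+0=16
L[1]='f': occ=0, LF[1]=C('f')+0=5+0=5
L[2]='f': occ=1, LF[2]=C('f')+1=5+1=6
L[3]='e': occ=0, LF[3]=C('e')+0=1+0=1
L[4]='e': occ=1, LF[4]=C('e')+1=1+1=2
L[5]='f': occ=2, LF[5]=C('f')+2=5+2=7
L[6]='f': occ=3, LF[6]=C('f')+3=5+3=8
L[7]='g': occ=1, LF[7]=C('g')+1=16+1=17
L[8]='f': occ=4, LF[8]=C('f')+4=5+4=9
L[9]='e': occ=2, LF[9]=C('e')+2=1+2=3
L[10]='g': occ=2, LF[10]=C('g')+2=16+2=18
L[11]='g': occ=3, LF[11]=C('g')+3=16+3=19
L[12]='g': occ=4, LF[12]=C('g')+4=16+4=20
L[13]='g': occ=5, LF[13]=C('g')+5=16+5=21
L[14]='$': occ=0, LF[14]=C('$')+0=0+0=0
L[15]='f': occ=5, LF[15]=C('f')+5=5+5=10
L[16]='f': occ=6, LF[16]=C('f')+6=5+6=11
L[17]='g': occ=6, LF[17]=C('g')+6=16+6=22
L[18]='f': occ=7, LF[18]=C('f')+7=5+7=12
L[19]='e': occ=3, LF[19]=C('e')+3=1+3=4
L[20]='f': occ=8, LF[20]=C('f')+8=5+8=13
L[21]='f': occ=9, LF[21]=C('f')+9=5+9=14
L[22]='f': occ=10, LF[22]=C('f')+10=5+10=15

Answer: 16 5 6 1 2 7 8 17 9 3 18 19 20 21 0 10 11 22 12 4 13 14 15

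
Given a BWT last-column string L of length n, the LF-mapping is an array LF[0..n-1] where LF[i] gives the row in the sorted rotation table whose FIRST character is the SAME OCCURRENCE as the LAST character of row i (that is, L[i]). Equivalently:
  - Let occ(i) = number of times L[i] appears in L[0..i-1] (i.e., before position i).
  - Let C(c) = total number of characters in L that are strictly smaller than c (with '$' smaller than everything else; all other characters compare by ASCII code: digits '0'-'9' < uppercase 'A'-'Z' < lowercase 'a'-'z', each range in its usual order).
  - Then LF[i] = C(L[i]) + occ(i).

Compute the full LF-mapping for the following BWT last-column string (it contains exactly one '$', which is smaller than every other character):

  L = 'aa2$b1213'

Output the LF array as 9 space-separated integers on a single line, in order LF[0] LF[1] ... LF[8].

Char counts: '$':1, '1':2, '2':2, '3':1, 'a':2, 'b':1
C (first-col start): C('$')=0, C('1')=1, C('2')=3, C('3')=5, C('a')=6, C('b')=8
L[0]='a': occ=0, LF[0]=C('a')+0=6+0=6
L[1]='a': occ=1, LF[1]=C('a')+1=6+1=7
L[2]='2': occ=0, LF[2]=C('2')+0=3+0=3
L[3]='$': occ=0, LF[3]=C('$')+0=0+0=0
L[4]='b': occ=0, LF[4]=C('b')+0=8+0=8
L[5]='1': occ=0, LF[5]=C('1')+0=1+0=1
L[6]='2': occ=1, LF[6]=C('2')+1=3+1=4
L[7]='1': occ=1, LF[7]=C('1')+1=1+1=2
L[8]='3': occ=0, LF[8]=C('3')+0=5+0=5

Answer: 6 7 3 0 8 1 4 2 5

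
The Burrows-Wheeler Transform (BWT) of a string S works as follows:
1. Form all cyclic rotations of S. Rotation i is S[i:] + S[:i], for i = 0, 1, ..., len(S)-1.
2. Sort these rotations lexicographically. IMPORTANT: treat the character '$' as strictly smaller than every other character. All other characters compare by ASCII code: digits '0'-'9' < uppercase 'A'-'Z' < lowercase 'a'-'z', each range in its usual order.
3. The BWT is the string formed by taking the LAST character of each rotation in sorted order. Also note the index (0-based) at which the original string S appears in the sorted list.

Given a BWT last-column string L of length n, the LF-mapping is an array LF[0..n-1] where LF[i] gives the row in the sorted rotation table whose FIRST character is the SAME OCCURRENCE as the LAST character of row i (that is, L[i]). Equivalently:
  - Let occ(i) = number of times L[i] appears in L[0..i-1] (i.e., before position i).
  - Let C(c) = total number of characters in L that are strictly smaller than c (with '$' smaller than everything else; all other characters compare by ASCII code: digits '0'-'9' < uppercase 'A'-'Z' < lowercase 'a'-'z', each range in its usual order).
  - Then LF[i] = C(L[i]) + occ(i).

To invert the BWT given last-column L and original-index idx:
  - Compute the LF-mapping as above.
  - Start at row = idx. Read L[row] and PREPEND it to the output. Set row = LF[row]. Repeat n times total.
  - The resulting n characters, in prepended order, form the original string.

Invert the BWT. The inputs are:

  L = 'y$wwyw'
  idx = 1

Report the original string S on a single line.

LF mapping: 4 0 1 2 5 3
Walk LF starting at row 1, prepending L[row]:
  step 1: row=1, L[1]='$', prepend. Next row=LF[1]=0
  step 2: row=0, L[0]='y', prepend. Next row=LF[0]=4
  step 3: row=4, L[4]='y', prepend. Next row=LF[4]=5
  step 4: row=5, L[5]='w', prepend. Next row=LF[5]=3
  step 5: row=3, L[3]='w', prepend. Next row=LF[3]=2
  step 6: row=2, L[2]='w', prepend. Next row=LF[2]=1
Reversed output: wwwyy$

Answer: wwwyy$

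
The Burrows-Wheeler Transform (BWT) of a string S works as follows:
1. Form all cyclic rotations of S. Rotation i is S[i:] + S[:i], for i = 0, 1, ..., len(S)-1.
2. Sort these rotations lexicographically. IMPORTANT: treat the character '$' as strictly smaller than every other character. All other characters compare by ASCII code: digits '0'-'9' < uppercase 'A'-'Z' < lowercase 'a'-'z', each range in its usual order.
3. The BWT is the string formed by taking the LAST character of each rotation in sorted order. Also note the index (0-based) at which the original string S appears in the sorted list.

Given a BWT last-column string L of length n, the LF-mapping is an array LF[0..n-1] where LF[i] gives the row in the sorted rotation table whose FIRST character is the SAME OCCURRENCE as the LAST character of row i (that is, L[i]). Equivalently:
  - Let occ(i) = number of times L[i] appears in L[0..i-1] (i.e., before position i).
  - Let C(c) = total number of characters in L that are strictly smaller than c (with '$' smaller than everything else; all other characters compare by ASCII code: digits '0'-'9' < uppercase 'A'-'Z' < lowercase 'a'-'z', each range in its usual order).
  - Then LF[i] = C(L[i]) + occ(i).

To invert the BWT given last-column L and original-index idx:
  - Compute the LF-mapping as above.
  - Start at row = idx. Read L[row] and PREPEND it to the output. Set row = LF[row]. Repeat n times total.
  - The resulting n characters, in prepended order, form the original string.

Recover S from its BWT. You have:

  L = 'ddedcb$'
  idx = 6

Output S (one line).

LF mapping: 3 4 6 5 2 1 0
Walk LF starting at row 6, prepending L[row]:
  step 1: row=6, L[6]='$', prepend. Next row=LF[6]=0
  step 2: row=0, L[0]='d', prepend. Next row=LF[0]=3
  step 3: row=3, L[3]='d', prepend. Next row=LF[3]=5
  step 4: row=5, L[5]='b', prepend. Next row=LF[5]=1
  step 5: row=1, L[1]='d', prepend. Next row=LF[1]=4
  step 6: row=4, L[4]='c', prepend. Next row=LF[4]=2
  step 7: row=2, L[2]='e', prepend. Next row=LF[2]=6
Reversed output: ecdbdd$

Answer: ecdbdd$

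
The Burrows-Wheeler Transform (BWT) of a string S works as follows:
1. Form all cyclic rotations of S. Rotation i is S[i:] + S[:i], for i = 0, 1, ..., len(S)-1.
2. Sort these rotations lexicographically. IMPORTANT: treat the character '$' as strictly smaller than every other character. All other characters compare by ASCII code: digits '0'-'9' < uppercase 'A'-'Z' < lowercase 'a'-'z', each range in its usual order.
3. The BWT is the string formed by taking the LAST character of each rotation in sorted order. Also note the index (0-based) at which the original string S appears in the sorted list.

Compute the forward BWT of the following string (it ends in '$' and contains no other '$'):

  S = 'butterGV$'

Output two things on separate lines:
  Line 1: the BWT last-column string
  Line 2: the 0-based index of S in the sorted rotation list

All 9 rotations (rotation i = S[i:]+S[:i]):
  rot[0] = butterGV$
  rot[1] = utterGV$b
  rot[2] = tterGV$bu
  rot[3] = terGV$but
  rot[4] = erGV$butt
  rot[5] = rGV$butte
  rot[6] = GV$butter
  rot[7] = V$butterG
  rot[8] = $butterGV
Sorted (with $ < everything):
  sorted[0] = $butterGV  (last char: 'V')
  sorted[1] = GV$butter  (last char: 'r')
  sorted[2] = V$butterG  (last char: 'G')
  sorted[3] = butterGV$  (last char: '$')
  sorted[4] = erGV$butt  (last char: 't')
  sorted[5] = rGV$butte  (last char: 'e')
  sorted[6] = terGV$but  (last char: 't')
  sorted[7] = tterGV$bu  (last char: 'u')
  sorted[8] = utterGV$b  (last char: 'b')
Last column: VrG$tetub
Original string S is at sorted index 3

Answer: VrG$tetub
3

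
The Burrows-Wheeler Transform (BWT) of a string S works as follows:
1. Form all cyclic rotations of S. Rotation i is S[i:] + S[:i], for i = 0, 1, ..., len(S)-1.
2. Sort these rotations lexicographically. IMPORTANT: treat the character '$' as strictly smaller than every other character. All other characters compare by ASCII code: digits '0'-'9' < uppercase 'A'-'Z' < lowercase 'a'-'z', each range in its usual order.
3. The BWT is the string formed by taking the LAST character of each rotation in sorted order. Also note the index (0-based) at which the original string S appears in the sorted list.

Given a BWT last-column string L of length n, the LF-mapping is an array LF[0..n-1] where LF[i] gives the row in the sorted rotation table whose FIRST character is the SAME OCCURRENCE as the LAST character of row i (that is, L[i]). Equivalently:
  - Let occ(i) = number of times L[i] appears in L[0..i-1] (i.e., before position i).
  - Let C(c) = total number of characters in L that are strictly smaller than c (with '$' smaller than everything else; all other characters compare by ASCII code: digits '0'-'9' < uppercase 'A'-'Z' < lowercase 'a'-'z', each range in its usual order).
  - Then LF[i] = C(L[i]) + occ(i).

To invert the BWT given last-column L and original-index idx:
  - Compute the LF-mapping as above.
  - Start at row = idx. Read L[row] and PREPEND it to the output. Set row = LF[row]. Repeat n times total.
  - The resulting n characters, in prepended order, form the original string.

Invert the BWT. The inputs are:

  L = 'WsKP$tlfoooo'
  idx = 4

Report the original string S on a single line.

LF mapping: 3 10 1 2 0 11 5 4 6 7 8 9
Walk LF starting at row 4, prepending L[row]:
  step 1: row=4, L[4]='$', prepend. Next row=LF[4]=0
  step 2: row=0, L[0]='W', prepend. Next row=LF[0]=3
  step 3: row=3, L[3]='P', prepend. Next row=LF[3]=2
  step 4: row=2, L[2]='K', prepend. Next row=LF[2]=1
  step 5: row=1, L[1]='s', prepend. Next row=LF[1]=10
  step 6: row=10, L[10]='o', prepend. Next row=LF[10]=8
  step 7: row=8, L[8]='o', prepend. Next row=LF[8]=6
  step 8: row=6, L[6]='l', prepend. Next row=LF[6]=5
  step 9: row=5, L[5]='t', prepend. Next row=LF[5]=11
  step 10: row=11, L[11]='o', prepend. Next row=LF[11]=9
  step 11: row=9, L[9]='o', prepend. Next row=LF[9]=7
  step 12: row=7, L[7]='f', prepend. Next row=LF[7]=4
Reversed output: footloosKPW$

Answer: footloosKPW$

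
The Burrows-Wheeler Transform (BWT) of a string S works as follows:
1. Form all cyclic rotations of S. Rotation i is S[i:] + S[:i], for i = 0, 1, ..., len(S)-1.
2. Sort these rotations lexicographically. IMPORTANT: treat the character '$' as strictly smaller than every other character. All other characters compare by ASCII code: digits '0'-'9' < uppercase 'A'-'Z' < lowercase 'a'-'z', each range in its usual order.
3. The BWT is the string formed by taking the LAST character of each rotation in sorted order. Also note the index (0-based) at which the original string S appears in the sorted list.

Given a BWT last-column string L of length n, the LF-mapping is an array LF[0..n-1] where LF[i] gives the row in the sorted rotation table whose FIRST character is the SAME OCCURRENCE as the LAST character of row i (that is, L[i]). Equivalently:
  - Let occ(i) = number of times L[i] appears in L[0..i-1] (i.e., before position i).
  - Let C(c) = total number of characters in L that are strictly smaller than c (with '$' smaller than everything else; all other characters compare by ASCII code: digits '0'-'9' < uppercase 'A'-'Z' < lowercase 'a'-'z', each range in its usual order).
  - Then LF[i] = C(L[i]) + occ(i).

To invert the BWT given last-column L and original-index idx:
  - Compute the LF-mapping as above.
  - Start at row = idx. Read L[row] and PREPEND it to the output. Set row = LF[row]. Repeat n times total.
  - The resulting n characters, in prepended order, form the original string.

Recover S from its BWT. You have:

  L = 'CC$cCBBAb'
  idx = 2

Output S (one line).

Answer: BCAbcBCC$

Derivation:
LF mapping: 4 5 0 8 6 2 3 1 7
Walk LF starting at row 2, prepending L[row]:
  step 1: row=2, L[2]='$', prepend. Next row=LF[2]=0
  step 2: row=0, L[0]='C', prepend. Next row=LF[0]=4
  step 3: row=4, L[4]='C', prepend. Next row=LF[4]=6
  step 4: row=6, L[6]='B', prepend. Next row=LF[6]=3
  step 5: row=3, L[3]='c', prepend. Next row=LF[3]=8
  step 6: row=8, L[8]='b', prepend. Next row=LF[8]=7
  step 7: row=7, L[7]='A', prepend. Next row=LF[7]=1
  step 8: row=1, L[1]='C', prepend. Next row=LF[1]=5
  step 9: row=5, L[5]='B', prepend. Next row=LF[5]=2
Reversed output: BCAbcBCC$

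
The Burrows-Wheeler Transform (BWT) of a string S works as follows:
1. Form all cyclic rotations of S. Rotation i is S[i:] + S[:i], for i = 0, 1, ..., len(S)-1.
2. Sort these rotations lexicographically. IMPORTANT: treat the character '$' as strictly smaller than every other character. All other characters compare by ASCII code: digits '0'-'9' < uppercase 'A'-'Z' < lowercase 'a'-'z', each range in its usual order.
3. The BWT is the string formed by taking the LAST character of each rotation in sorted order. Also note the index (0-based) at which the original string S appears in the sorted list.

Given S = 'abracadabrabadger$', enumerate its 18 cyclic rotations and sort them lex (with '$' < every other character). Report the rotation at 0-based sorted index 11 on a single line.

Answer: dabrabadger$abraca

Derivation:
All 18 rotations (rotation i = S[i:]+S[:i]):
  rot[0] = abracadabrabadger$
  rot[1] = bracadabrabadger$a
  rot[2] = racadabrabadger$ab
  rot[3] = acadabrabadger$abr
  rot[4] = cadabrabadger$abra
  rot[5] = adabrabadger$abrac
  rot[6] = dabrabadger$abraca
  rot[7] = abrabadger$abracad
  rot[8] = brabadger$abracada
  rot[9] = rabadger$abracadab
  rot[10] = abadger$abracadabr
  rot[11] = badger$abracadabra
  rot[12] = adger$abracadabrab
  rot[13] = dger$abracadabraba
  rot[14] = ger$abracadabrabad
  rot[15] = er$abracadabrabadg
  rot[16] = r$abracadabrabadge
  rot[17] = $abracadabrabadger
Sorted (with $ < everything):
  sorted[0] = $abracadabrabadger
  sorted[1] = abadger$abracadabr
  sorted[2] = abrabadger$abracad
  sorted[3] = abracadabrabadger$
  sorted[4] = acadabrabadger$abr
  sorted[5] = adabrabadger$abrac
  sorted[6] = adger$abracadabrab
  sorted[7] = badger$abracadabra
  sorted[8] = brabadger$abracada
  sorted[9] = bracadabrabadger$a
  sorted[10] = cadabrabadger$abra
  sorted[11] = dabrabadger$abraca
  sorted[12] = dger$abracadabraba
  sorted[13] = er$abracadabrabadg
  sorted[14] = ger$abracadabrabad
  sorted[15] = r$abracadabrabadge
  sorted[16] = rabadger$abracadab
  sorted[17] = racadabrabadger$ab
sorted[11] = dabrabadger$abraca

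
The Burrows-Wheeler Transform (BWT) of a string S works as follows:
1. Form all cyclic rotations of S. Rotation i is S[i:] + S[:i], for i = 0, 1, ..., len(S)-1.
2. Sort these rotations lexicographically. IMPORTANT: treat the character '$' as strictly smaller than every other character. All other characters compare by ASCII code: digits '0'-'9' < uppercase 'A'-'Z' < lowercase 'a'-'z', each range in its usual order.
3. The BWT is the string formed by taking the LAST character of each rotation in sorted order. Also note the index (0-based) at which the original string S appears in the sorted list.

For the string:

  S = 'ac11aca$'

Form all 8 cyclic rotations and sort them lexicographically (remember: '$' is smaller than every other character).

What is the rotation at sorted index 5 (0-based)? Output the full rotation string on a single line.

Answer: aca$ac11

Derivation:
All 8 rotations (rotation i = S[i:]+S[:i]):
  rot[0] = ac11aca$
  rot[1] = c11aca$a
  rot[2] = 11aca$ac
  rot[3] = 1aca$ac1
  rot[4] = aca$ac11
  rot[5] = ca$ac11a
  rot[6] = a$ac11ac
  rot[7] = $ac11aca
Sorted (with $ < everything):
  sorted[0] = $ac11aca
  sorted[1] = 11aca$ac
  sorted[2] = 1aca$ac1
  sorted[3] = a$ac11ac
  sorted[4] = ac11aca$
  sorted[5] = aca$ac11
  sorted[6] = c11aca$a
  sorted[7] = ca$ac11a
sorted[5] = aca$ac11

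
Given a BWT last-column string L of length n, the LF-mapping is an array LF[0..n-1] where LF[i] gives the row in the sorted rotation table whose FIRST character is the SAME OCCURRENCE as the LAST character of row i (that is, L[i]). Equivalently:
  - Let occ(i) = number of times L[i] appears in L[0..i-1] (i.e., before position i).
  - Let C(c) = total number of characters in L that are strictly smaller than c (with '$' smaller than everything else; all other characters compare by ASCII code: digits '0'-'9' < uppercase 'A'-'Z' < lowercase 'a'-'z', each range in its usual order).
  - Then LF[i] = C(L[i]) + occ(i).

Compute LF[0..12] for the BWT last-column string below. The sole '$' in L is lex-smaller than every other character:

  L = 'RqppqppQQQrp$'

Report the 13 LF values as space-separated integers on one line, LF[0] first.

Answer: 4 10 5 6 11 7 8 1 2 3 12 9 0

Derivation:
Char counts: '$':1, 'Q':3, 'R':1, 'p':5, 'q':2, 'r':1
C (first-col start): C('$')=0, C('Q')=1, C('R')=4, C('p')=5, C('q')=10, C('r')=12
L[0]='R': occ=0, LF[0]=C('R')+0=4+0=4
L[1]='q': occ=0, LF[1]=C('q')+0=10+0=10
L[2]='p': occ=0, LF[2]=C('p')+0=5+0=5
L[3]='p': occ=1, LF[3]=C('p')+1=5+1=6
L[4]='q': occ=1, LF[4]=C('q')+1=10+1=11
L[5]='p': occ=2, LF[5]=C('p')+2=5+2=7
L[6]='p': occ=3, LF[6]=C('p')+3=5+3=8
L[7]='Q': occ=0, LF[7]=C('Q')+0=1+0=1
L[8]='Q': occ=1, LF[8]=C('Q')+1=1+1=2
L[9]='Q': occ=2, LF[9]=C('Q')+2=1+2=3
L[10]='r': occ=0, LF[10]=C('r')+0=12+0=12
L[11]='p': occ=4, LF[11]=C('p')+4=5+4=9
L[12]='$': occ=0, LF[12]=C('$')+0=0+0=0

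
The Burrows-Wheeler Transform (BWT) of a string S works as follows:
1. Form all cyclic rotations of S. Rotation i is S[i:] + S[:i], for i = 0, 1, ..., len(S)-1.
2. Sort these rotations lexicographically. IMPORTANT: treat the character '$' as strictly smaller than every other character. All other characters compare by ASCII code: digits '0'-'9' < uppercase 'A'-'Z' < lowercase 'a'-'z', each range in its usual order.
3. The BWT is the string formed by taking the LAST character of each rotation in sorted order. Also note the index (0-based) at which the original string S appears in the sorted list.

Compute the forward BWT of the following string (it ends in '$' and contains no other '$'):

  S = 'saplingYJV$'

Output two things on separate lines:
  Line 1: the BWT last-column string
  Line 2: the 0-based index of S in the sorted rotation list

Answer: VYJgsnlpia$
10

Derivation:
All 11 rotations (rotation i = S[i:]+S[:i]):
  rot[0] = saplingYJV$
  rot[1] = aplingYJV$s
  rot[2] = plingYJV$sa
  rot[3] = lingYJV$sap
  rot[4] = ingYJV$sapl
  rot[5] = ngYJV$sapli
  rot[6] = gYJV$saplin
  rot[7] = YJV$sapling
  rot[8] = JV$saplingY
  rot[9] = V$saplingYJ
  rot[10] = $saplingYJV
Sorted (with $ < everything):
  sorted[0] = $saplingYJV  (last char: 'V')
  sorted[1] = JV$saplingY  (last char: 'Y')
  sorted[2] = V$saplingYJ  (last char: 'J')
  sorted[3] = YJV$sapling  (last char: 'g')
  sorted[4] = aplingYJV$s  (last char: 's')
  sorted[5] = gYJV$saplin  (last char: 'n')
  sorted[6] = ingYJV$sapl  (last char: 'l')
  sorted[7] = lingYJV$sap  (last char: 'p')
  sorted[8] = ngYJV$sapli  (last char: 'i')
  sorted[9] = plingYJV$sa  (last char: 'a')
  sorted[10] = saplingYJV$  (last char: '$')
Last column: VYJgsnlpia$
Original string S is at sorted index 10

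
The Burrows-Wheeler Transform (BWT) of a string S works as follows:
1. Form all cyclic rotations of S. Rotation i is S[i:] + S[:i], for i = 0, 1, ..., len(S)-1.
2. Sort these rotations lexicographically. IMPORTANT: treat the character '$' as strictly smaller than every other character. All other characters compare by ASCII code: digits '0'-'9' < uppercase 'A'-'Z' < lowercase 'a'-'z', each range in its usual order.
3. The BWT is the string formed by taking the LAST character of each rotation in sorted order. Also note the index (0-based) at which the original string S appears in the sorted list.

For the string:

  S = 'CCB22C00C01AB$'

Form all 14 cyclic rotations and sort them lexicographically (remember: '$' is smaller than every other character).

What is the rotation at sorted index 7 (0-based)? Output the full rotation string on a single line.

Answer: AB$CCB22C00C01

Derivation:
All 14 rotations (rotation i = S[i:]+S[:i]):
  rot[0] = CCB22C00C01AB$
  rot[1] = CB22C00C01AB$C
  rot[2] = B22C00C01AB$CC
  rot[3] = 22C00C01AB$CCB
  rot[4] = 2C00C01AB$CCB2
  rot[5] = C00C01AB$CCB22
  rot[6] = 00C01AB$CCB22C
  rot[7] = 0C01AB$CCB22C0
  rot[8] = C01AB$CCB22C00
  rot[9] = 01AB$CCB22C00C
  rot[10] = 1AB$CCB22C00C0
  rot[11] = AB$CCB22C00C01
  rot[12] = B$CCB22C00C01A
  rot[13] = $CCB22C00C01AB
Sorted (with $ < everything):
  sorted[0] = $CCB22C00C01AB
  sorted[1] = 00C01AB$CCB22C
  sorted[2] = 01AB$CCB22C00C
  sorted[3] = 0C01AB$CCB22C0
  sorted[4] = 1AB$CCB22C00C0
  sorted[5] = 22C00C01AB$CCB
  sorted[6] = 2C00C01AB$CCB2
  sorted[7] = AB$CCB22C00C01
  sorted[8] = B$CCB22C00C01A
  sorted[9] = B22C00C01AB$CC
  sorted[10] = C00C01AB$CCB22
  sorted[11] = C01AB$CCB22C00
  sorted[12] = CB22C00C01AB$C
  sorted[13] = CCB22C00C01AB$
sorted[7] = AB$CCB22C00C01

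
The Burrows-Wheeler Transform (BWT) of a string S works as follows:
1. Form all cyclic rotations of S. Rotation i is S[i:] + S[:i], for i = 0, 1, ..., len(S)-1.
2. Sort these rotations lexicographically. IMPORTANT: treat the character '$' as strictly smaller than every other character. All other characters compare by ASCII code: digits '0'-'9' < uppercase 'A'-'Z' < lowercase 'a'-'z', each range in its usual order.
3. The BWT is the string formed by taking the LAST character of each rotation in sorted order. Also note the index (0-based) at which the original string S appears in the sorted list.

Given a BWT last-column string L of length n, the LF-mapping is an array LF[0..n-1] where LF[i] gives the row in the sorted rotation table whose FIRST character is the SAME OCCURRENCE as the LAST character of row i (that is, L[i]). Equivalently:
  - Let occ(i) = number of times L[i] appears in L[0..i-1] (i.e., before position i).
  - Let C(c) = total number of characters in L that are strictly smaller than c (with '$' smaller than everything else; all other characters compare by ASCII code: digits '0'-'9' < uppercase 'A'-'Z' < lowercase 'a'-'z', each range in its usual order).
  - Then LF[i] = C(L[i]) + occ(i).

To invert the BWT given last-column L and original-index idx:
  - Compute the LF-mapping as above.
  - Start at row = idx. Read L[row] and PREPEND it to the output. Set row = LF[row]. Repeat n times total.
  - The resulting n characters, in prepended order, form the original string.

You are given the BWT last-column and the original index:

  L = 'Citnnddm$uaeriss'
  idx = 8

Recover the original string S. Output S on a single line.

Answer: misunderstandiC$

Derivation:
LF mapping: 1 6 14 9 10 3 4 8 0 15 2 5 11 7 12 13
Walk LF starting at row 8, prepending L[row]:
  step 1: row=8, L[8]='$', prepend. Next row=LF[8]=0
  step 2: row=0, L[0]='C', prepend. Next row=LF[0]=1
  step 3: row=1, L[1]='i', prepend. Next row=LF[1]=6
  step 4: row=6, L[6]='d', prepend. Next row=LF[6]=4
  step 5: row=4, L[4]='n', prepend. Next row=LF[4]=10
  step 6: row=10, L[10]='a', prepend. Next row=LF[10]=2
  step 7: row=2, L[2]='t', prepend. Next row=LF[2]=14
  step 8: row=14, L[14]='s', prepend. Next row=LF[14]=12
  step 9: row=12, L[12]='r', prepend. Next row=LF[12]=11
  step 10: row=11, L[11]='e', prepend. Next row=LF[11]=5
  step 11: row=5, L[5]='d', prepend. Next row=LF[5]=3
  step 12: row=3, L[3]='n', prepend. Next row=LF[3]=9
  step 13: row=9, L[9]='u', prepend. Next row=LF[9]=15
  step 14: row=15, L[15]='s', prepend. Next row=LF[15]=13
  step 15: row=13, L[13]='i', prepend. Next row=LF[13]=7
  step 16: row=7, L[7]='m', prepend. Next row=LF[7]=8
Reversed output: misunderstandiC$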